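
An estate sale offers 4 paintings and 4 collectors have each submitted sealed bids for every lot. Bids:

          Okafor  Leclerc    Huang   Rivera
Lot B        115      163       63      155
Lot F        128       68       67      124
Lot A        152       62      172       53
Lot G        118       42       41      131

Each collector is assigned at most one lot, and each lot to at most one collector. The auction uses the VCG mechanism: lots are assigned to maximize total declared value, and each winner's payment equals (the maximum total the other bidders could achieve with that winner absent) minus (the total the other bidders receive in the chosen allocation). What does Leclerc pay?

Efficient allocation: Okafor→Lot F ($128), Leclerc→Lot B ($163), Huang→Lot A ($172), Rivera→Lot G ($131); total welfare W = $594.
Leclerc receives Lot B at value $163, so the others get W − 163 = $431.
Without Leclerc: best allocation of the remaining 3 bidders over all 4 lots is Okafor→Lot F ($128), Huang→Lot A ($172), Rivera→Lot B ($155), total $455.
VCG payment = (others' best without Leclerc) − (others' welfare with Leclerc) = 455 − 431 = $24.

Leclerc pays $24.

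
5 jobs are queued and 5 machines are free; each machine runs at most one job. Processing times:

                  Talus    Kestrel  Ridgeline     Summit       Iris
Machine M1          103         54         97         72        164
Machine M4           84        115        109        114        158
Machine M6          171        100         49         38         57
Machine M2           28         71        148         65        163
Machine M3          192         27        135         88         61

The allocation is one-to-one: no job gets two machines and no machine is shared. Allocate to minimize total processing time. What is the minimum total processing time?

Min total: 290 min

This is a one-to-one assignment (minimum-cost bipartite matching).
Optimal: Talus→Machine M2 (28 min), Kestrel→Machine M1 (54 min), Ridgeline→Machine M4 (109 min), Summit→Machine M6 (38 min), Iris→Machine M3 (61 min) — total 28+54+109+38+61 = 290 min.
Row-greedy (each job in turn takes its cheapest remaining machine) gives 334 min, worse by 44.
Next-best assignment: Talus→Machine M2, Kestrel→Machine M3, Ridgeline→Machine M4, Summit→Machine M1, Iris→Machine M6 = 293 min.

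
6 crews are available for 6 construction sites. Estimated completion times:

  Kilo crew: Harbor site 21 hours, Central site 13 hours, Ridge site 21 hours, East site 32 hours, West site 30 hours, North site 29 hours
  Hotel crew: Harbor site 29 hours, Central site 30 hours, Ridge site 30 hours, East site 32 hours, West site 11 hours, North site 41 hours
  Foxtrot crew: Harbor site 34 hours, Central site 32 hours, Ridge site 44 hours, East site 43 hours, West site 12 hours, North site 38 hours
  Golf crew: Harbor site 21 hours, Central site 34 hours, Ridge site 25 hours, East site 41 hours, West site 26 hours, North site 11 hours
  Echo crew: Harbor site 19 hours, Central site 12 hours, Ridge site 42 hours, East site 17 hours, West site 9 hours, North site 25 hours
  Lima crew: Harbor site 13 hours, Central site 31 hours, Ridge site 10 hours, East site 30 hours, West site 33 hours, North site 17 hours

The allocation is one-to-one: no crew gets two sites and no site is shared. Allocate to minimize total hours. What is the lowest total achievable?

This is the linear assignment problem.
Optimal: Kilo crew→Central site (13 hours), Hotel crew→Harbor site (29 hours), Foxtrot crew→West site (12 hours), Golf crew→North site (11 hours), Echo crew→East site (17 hours), Lima crew→Ridge site (10 hours) — total 13+29+12+11+17+10 = 92 hours.
Row-greedy (each crew in turn takes its cheapest remaining site) gives 96 hours, worse by 4.
Checked against all permutations: 92 hours is optimal.

Min total: 92 hours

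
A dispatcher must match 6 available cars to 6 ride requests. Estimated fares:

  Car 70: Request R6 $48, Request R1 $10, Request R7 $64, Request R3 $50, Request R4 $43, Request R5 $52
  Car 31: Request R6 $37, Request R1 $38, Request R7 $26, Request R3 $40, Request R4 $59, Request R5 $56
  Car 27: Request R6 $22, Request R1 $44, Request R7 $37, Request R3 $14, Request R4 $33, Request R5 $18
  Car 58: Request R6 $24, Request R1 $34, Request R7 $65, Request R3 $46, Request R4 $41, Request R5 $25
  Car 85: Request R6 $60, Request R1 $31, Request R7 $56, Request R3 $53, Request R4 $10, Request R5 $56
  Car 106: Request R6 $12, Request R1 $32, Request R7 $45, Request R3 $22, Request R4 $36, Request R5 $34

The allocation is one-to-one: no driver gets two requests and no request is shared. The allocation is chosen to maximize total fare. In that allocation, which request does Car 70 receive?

Car 70 receives Request R3.

Optimal: Car 70→Request R3 ($50), Car 31→Request R4 ($59), Car 27→Request R1 ($44), Car 58→Request R7 ($65), Car 85→Request R6 ($60), Car 106→Request R5 ($34) — total 50+59+44+65+60+34 = $312.
Row-greedy (each driver in turn takes its best remaining request) gives $307, worse by 5.
Car 70's own top request is Request R7 ($64), but forcing Car 70→Request R7 and reassigning the rest optimally gives only $307 — worse by 5.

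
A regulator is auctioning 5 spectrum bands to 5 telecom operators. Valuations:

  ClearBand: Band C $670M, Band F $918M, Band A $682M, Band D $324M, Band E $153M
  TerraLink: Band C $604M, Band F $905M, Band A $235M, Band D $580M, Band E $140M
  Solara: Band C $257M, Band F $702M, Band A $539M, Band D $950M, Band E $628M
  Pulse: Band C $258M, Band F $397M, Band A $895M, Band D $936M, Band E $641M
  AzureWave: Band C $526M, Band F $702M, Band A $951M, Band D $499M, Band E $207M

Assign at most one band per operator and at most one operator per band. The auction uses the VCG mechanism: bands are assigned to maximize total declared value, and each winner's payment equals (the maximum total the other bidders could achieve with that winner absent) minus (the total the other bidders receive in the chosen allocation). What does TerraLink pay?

TerraLink pays $248M.

Efficient allocation: ClearBand→Band C ($670M), TerraLink→Band F ($905M), Solara→Band D ($950M), Pulse→Band E ($641M), AzureWave→Band A ($951M); total welfare W = $4117M.
TerraLink receives Band F at value $905M, so the others get W − 905 = $3212M.
Without TerraLink: best allocation of the remaining 4 bidders over all 5 bands is ClearBand→Band F ($918M), Solara→Band D ($950M), Pulse→Band E ($641M), AzureWave→Band A ($951M), total $3460M.
VCG payment = (others' best without TerraLink) − (others' welfare with TerraLink) = 3460 − 3212 = $248M.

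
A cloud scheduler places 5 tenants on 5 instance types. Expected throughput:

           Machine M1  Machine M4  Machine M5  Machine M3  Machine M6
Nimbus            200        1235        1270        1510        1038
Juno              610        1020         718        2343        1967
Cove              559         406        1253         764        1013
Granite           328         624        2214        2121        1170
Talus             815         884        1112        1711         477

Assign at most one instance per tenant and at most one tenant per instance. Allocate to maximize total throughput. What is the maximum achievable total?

This is a one-to-one assignment (maximum-weight bipartite matching).
Optimal: Nimbus→Machine M4 (1235 ops/s), Juno→Machine M6 (1967 ops/s), Cove→Machine M1 (559 ops/s), Granite→Machine M5 (2214 ops/s), Talus→Machine M3 (1711 ops/s) — total 1235+1967+559+2214+1711 = 7686 ops/s.
Max-entry greedy (repeatedly take the single best remaining cell) gives 7620 ops/s, worse by 66.
Swapping Nimbus↔Talus (Nimbus→Machine M3 1510 ops/s, Talus→Machine M4 884 ops/s) loses 552.

Maximum total: 7686 ops/s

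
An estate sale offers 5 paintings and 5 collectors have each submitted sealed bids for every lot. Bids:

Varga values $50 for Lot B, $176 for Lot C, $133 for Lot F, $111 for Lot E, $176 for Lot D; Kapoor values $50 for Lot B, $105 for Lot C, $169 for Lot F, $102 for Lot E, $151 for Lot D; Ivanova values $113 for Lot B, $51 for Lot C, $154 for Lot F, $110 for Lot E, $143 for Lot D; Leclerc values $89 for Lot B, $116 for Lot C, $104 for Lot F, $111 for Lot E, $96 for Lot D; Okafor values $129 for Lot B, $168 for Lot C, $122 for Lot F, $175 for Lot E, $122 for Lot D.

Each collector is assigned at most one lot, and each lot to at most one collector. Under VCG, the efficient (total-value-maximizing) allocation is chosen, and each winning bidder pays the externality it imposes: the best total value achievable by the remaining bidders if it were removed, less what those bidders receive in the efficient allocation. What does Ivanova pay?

Ivanova pays $27.

Efficient allocation: Varga→Lot C ($176), Kapoor→Lot F ($169), Ivanova→Lot D ($143), Leclerc→Lot B ($89), Okafor→Lot E ($175); total welfare W = $752.
Ivanova receives Lot D at value $143, so the others get W − 143 = $609.
Without Ivanova: best allocation of the remaining 4 bidders over all 5 lots is Varga→Lot D ($176), Kapoor→Lot F ($169), Leclerc→Lot C ($116), Okafor→Lot E ($175), total $636.
VCG payment = (others' best without Ivanova) − (others' welfare with Ivanova) = 636 − 609 = $27.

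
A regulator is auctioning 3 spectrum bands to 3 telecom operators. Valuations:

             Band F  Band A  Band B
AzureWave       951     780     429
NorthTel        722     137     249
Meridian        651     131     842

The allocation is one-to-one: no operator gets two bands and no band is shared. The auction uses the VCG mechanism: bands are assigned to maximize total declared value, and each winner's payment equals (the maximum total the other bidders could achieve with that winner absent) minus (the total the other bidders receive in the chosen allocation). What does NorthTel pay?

Efficient allocation: AzureWave→Band A ($780M), NorthTel→Band F ($722M), Meridian→Band B ($842M); total welfare W = $2344M.
NorthTel receives Band F at value $722M, so the others get W − 722 = $1622M.
Without NorthTel: best allocation of the remaining 2 bidders over all 3 bands is AzureWave→Band F ($951M), Meridian→Band B ($842M), total $1793M.
VCG payment = (others' best without NorthTel) − (others' welfare with NorthTel) = 1793 − 1622 = $171M.

NorthTel pays $171M.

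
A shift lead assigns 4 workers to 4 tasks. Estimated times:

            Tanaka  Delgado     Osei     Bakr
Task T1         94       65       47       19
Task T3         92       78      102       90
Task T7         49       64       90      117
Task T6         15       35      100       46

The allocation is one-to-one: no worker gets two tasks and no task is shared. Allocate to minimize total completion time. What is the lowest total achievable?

Min total: 200 min

Optimal: Tanaka→Task T6 (15 min), Delgado→Task T7 (64 min), Osei→Task T3 (102 min), Bakr→Task T1 (19 min) — total 15+64+102+19 = 200 min.
Swapping Tanaka↔Osei (Tanaka→Task T3 92 min, Osei→Task T6 100 min) adds 75.
Checked against all permutations: 200 min is optimal.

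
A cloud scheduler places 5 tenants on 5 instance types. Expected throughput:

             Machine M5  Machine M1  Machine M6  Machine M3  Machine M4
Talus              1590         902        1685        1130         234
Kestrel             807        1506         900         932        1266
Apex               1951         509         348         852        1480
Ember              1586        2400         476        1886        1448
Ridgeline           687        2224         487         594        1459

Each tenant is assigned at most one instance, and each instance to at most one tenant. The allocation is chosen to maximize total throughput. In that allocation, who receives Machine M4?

This is the linear assignment problem.
Optimal: Talus→Machine M6 (1685 ops/s), Kestrel→Machine M4 (1266 ops/s), Apex→Machine M5 (1951 ops/s), Ember→Machine M3 (1886 ops/s), Ridgeline→Machine M1 (2224 ops/s) — total 1685+1266+1951+1886+2224 = 9012 ops/s.
Next-best assignment: Talus→Machine M6, Kestrel→Machine M1, Apex→Machine M5, Ember→Machine M3, Ridgeline→Machine M4 = 8487 ops/s.
Kestrel's own top instance is Machine M1 (1506 ops/s), but forcing Kestrel→Machine M1 and reassigning the rest optimally gives only 8487 ops/s — worse by 525.

Kestrel receives Machine M4.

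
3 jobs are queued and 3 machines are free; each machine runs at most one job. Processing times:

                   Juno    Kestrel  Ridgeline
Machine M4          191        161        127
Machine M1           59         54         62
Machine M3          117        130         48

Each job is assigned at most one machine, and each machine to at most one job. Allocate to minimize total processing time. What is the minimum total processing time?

This is the linear assignment problem.
Optimal: Juno→Machine M1 (59 min), Kestrel→Machine M4 (161 min), Ridgeline→Machine M3 (48 min) — total 59+161+48 = 268 min.
Min-entry greedy (repeatedly take the single cheapest remaining cell) gives 293 min, worse by 25.

Minimum total: 268 min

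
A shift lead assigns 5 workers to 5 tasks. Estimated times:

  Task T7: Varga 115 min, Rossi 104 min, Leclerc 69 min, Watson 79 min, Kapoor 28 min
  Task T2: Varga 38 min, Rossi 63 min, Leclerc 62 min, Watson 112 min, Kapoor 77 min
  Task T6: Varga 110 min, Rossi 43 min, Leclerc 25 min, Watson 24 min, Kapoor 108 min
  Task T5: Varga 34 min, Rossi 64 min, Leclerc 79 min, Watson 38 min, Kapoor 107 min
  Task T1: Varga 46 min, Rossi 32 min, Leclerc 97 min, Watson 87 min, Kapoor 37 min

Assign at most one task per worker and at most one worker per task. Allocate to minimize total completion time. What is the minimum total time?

Min total: 161 min

Optimal: Varga→Task T2 (38 min), Rossi→Task T1 (32 min), Leclerc→Task T6 (25 min), Watson→Task T5 (38 min), Kapoor→Task T7 (28 min) — total 38+32+25+38+28 = 161 min.
Min-entry greedy (repeatedly take the single cheapest remaining cell) gives 180 min, worse by 19.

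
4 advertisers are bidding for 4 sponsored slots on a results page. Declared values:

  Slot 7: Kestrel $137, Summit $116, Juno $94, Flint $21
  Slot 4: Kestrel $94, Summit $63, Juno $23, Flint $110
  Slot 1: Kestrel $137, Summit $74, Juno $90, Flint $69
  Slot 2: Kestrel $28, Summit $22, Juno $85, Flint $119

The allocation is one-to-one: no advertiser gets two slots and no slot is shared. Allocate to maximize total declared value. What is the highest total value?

Maximum total: $448

Optimal: Kestrel→Slot 1 ($137), Summit→Slot 7 ($116), Juno→Slot 2 ($85), Flint→Slot 4 ($110) — total 137+116+85+110 = $448.
Max-entry greedy (repeatedly take the single best remaining cell) gives $409, worse by 39.
Next-best assignment: Kestrel→Slot 4, Summit→Slot 7, Juno→Slot 1, Flint→Slot 2 = $419.
Checked against all permutations: $448 is optimal.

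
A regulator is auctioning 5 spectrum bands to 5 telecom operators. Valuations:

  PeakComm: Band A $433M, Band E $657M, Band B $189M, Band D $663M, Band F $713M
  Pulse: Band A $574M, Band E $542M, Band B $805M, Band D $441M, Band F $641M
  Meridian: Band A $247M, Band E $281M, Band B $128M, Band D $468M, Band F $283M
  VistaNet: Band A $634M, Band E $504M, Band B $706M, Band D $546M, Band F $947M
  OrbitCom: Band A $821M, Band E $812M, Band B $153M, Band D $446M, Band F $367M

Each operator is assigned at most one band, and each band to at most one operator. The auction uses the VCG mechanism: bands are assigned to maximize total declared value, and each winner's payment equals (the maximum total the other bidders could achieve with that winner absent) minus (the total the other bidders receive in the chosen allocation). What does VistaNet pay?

Efficient allocation: PeakComm→Band E ($657M), Pulse→Band B ($805M), Meridian→Band D ($468M), VistaNet→Band F ($947M), OrbitCom→Band A ($821M); total welfare W = $3698M.
VistaNet receives Band F at value $947M, so the others get W − 947 = $2751M.
Without VistaNet: best allocation of the remaining 4 bidders over all 5 bands is PeakComm→Band F ($713M), Pulse→Band B ($805M), Meridian→Band D ($468M), OrbitCom→Band A ($821M), total $2807M.
VCG payment = (others' best without VistaNet) − (others' welfare with VistaNet) = 2807 − 2751 = $56M.

VistaNet pays $56M.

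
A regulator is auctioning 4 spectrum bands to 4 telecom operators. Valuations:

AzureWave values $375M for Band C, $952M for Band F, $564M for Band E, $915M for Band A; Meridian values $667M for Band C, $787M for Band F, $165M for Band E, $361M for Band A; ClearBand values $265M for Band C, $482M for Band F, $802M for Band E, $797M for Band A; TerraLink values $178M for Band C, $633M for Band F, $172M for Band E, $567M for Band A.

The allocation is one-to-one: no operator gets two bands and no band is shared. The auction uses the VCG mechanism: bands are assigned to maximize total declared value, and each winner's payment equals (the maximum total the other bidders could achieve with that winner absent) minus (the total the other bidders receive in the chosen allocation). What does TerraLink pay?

TerraLink pays $120M.

Efficient allocation: AzureWave→Band A ($915M), Meridian→Band C ($667M), ClearBand→Band E ($802M), TerraLink→Band F ($633M); total welfare W = $3017M.
TerraLink receives Band F at value $633M, so the others get W − 633 = $2384M.
Without TerraLink: best allocation of the remaining 3 bidders over all 4 bands is AzureWave→Band A ($915M), Meridian→Band F ($787M), ClearBand→Band E ($802M), total $2504M.
VCG payment = (others' best without TerraLink) − (others' welfare with TerraLink) = 2504 − 2384 = $120M.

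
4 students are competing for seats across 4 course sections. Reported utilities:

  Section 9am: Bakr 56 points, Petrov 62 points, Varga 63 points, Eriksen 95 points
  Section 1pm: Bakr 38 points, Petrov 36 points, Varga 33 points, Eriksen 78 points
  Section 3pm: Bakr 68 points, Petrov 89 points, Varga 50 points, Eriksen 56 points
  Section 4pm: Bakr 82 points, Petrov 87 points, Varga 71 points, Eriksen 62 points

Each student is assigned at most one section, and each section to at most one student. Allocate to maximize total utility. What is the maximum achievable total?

Treat this as an assignment problem: match each student to one section.
Optimal: Bakr→Section 4pm (82 points), Petrov→Section 3pm (89 points), Varga→Section 9am (63 points), Eriksen→Section 1pm (78 points) — total 82+89+63+78 = 312 points.
Max-entry greedy (repeatedly take the single best remaining cell) gives 299 points, worse by 13.
Swapping Bakr↔Petrov (Bakr→Section 3pm 68 points, Petrov→Section 4pm 87 points) loses 16.

Maximum total: 312 points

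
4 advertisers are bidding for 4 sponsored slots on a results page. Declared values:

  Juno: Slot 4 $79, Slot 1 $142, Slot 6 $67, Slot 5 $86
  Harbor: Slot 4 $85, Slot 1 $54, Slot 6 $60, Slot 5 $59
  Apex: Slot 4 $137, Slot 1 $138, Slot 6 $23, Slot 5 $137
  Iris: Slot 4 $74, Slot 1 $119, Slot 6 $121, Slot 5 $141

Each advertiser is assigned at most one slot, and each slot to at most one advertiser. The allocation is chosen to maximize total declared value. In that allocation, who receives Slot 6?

Iris receives Slot 6.

This is a one-to-one assignment (maximum-weight bipartite matching).
Optimal: Juno→Slot 1 ($142), Harbor→Slot 4 ($85), Apex→Slot 5 ($137), Iris→Slot 6 ($121) — total 142+85+137+121 = $485.
Max-entry greedy (repeatedly take the single best remaining cell) gives $480, worse by 5.
Swapping Apex↔Harbor (Apex→Slot 4 $137, Harbor→Slot 5 $59) loses 26.
Iris's own top slot is Slot 5 ($141), but forcing Iris→Slot 5 and reassigning the rest optimally gives only $480 — worse by 5.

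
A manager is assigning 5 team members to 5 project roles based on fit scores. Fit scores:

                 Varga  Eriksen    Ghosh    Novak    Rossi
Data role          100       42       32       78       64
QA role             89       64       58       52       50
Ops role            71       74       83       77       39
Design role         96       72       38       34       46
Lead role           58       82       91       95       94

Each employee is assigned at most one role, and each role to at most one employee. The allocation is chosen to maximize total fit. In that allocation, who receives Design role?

Optimal: Varga→QA role (89 pts), Eriksen→Design role (72 pts), Ghosh→Ops role (83 pts), Novak→Data role (78 pts), Rossi→Lead role (94 pts) — total 89+72+83+78+94 = 416 pts.
Column-greedy (each role in turn goes to its best remaining employee) gives 388 pts, worse by 28.
Eriksen's own top role is Lead role (82 pts), but forcing Eriksen→Lead role and reassigning the rest optimally gives only 389 pts — worse by 27.

Eriksen receives Design role.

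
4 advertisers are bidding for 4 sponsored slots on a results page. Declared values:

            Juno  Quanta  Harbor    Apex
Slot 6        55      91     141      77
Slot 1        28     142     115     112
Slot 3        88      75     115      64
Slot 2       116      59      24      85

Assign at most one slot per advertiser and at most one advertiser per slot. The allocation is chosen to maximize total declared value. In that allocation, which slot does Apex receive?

Apex receives Slot 3.

Treat this as an assignment problem: match each advertiser to one slot.
Optimal: Juno→Slot 2 ($116), Quanta→Slot 1 ($142), Harbor→Slot 6 ($141), Apex→Slot 3 ($64) — total 116+142+141+64 = $463.
Apex's own top slot is Slot 1 ($112), but forcing Apex→Slot 1 and reassigning the rest optimally gives only $444 — worse by 19.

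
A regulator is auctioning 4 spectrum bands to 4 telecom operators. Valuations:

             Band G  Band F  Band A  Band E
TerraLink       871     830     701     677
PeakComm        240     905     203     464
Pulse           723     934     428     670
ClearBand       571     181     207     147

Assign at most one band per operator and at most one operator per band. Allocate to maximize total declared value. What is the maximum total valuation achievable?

Maximum total: $2847M

Optimal: TerraLink→Band A ($701M), PeakComm→Band F ($905M), Pulse→Band E ($670M), ClearBand→Band G ($571M) — total 701+905+670+571 = $2847M.
Column-greedy (each band in turn goes to its best remaining operator) gives $2476M, worse by 371.
Next-best assignment: TerraLink→Band A, PeakComm→Band E, Pulse→Band F, ClearBand→Band G = $2670M.
Swapping TerraLink↔PeakComm (TerraLink→Band F $830M, PeakComm→Band A $203M) loses 573.
Checked against all permutations: $2847M is optimal.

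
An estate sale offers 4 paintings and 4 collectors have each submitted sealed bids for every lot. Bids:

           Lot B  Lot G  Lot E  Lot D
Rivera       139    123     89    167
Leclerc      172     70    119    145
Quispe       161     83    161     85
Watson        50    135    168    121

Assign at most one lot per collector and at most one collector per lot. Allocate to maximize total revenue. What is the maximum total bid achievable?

Max total: $635

Optimal: Rivera→Lot D ($167), Leclerc→Lot B ($172), Quispe→Lot E ($161), Watson→Lot G ($135) — total 167+172+161+135 = $635.
Max-entry greedy (repeatedly take the single best remaining cell) gives $590, worse by 45.
Next-best assignment: Rivera→Lot G, Leclerc→Lot D, Quispe→Lot B, Watson→Lot E = $597.
Checked against all permutations: $635 is optimal.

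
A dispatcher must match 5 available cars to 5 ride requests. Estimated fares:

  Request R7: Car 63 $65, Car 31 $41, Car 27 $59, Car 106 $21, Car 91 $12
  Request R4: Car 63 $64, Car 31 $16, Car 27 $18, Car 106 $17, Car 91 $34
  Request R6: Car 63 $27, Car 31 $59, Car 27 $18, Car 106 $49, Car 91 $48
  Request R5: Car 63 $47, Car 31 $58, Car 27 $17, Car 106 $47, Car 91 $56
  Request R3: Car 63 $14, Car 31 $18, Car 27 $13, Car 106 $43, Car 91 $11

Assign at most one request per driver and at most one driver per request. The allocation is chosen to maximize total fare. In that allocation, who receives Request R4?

Car 63 receives Request R4.

Optimal: Car 63→Request R4 ($64), Car 31→Request R6 ($59), Car 27→Request R7 ($59), Car 106→Request R3 ($43), Car 91→Request R5 ($56) — total 64+59+59+43+56 = $281.
Row-greedy (each driver in turn takes its best remaining request) gives $200, worse by 81.
No other one-to-one assignment exceeds $281.
Car 63's own top request is Request R7 ($65), but forcing Car 63→Request R7 and reassigning the rest optimally gives only $241 — worse by 40.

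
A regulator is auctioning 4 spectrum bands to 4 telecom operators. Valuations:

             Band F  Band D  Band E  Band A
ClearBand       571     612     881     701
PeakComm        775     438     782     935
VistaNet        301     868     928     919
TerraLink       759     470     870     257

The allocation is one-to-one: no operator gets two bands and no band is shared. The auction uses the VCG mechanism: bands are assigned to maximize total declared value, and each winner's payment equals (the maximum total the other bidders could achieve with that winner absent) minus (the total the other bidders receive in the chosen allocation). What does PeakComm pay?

Efficient allocation: ClearBand→Band E ($881M), PeakComm→Band A ($935M), VistaNet→Band D ($868M), TerraLink→Band F ($759M); total welfare W = $3443M.
PeakComm receives Band A at value $935M, so the others get W − 935 = $2508M.
Without PeakComm: best allocation of the remaining 3 bidders over all 4 bands is ClearBand→Band E ($881M), VistaNet→Band A ($919M), TerraLink→Band F ($759M), total $2559M.
VCG payment = (others' best without PeakComm) − (others' welfare with PeakComm) = 2559 − 2508 = $51M.

PeakComm pays $51M.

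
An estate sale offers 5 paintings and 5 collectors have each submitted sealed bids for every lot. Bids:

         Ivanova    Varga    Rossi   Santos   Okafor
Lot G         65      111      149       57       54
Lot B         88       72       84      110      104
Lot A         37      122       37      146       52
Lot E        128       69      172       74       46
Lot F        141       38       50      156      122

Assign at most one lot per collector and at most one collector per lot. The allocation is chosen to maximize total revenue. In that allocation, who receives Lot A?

Santos receives Lot A.

Treat this as an assignment problem: match each collector to one lot.
Optimal: Ivanova→Lot F ($141), Varga→Lot G ($111), Rossi→Lot E ($172), Santos→Lot A ($146), Okafor→Lot B ($104) — total 141+111+172+146+104 = $674.
Next-best assignment: Ivanova→Lot E, Varga→Lot A, Rossi→Lot G, Santos→Lot F, Okafor→Lot B = $659.
Checked against all permutations: $674 is optimal.
Santos's own top lot is Lot F ($156), but forcing Santos→Lot F and reassigning the rest optimally gives only $659 — worse by 15.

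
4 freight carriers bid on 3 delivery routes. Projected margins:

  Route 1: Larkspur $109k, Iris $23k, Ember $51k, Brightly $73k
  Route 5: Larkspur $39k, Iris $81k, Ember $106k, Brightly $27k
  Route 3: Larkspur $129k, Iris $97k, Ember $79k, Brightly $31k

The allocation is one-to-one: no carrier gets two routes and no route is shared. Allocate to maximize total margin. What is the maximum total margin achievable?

Maximum total: $312k

Optimal: Larkspur→Route 1 ($109k), Ember→Route 5 ($106k), Iris→Route 3 ($97k) — total 109+106+97 = $312k.
Max-entry greedy (repeatedly take the single best remaining cell) gives $308k, worse by 4.
Next-best assignment: Brightly→Route 1, Ember→Route 5, Larkspur→Route 3 = $308k.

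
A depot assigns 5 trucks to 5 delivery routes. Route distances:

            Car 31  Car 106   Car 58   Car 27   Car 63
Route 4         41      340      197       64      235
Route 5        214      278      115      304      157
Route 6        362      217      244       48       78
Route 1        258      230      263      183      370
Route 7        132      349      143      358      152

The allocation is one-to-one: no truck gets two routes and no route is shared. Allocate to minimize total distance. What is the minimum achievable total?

Min total: 586 km

Optimal: Car 31→Route 4 (41 km), Car 106→Route 1 (230 km), Car 58→Route 5 (115 km), Car 27→Route 6 (48 km), Car 63→Route 7 (152 km) — total 41+230+115+48+152 = 586 km.
Row-greedy (each truck in turn takes its cheapest remaining route) gives 708 km, worse by 122.
No other one-to-one assignment undercuts 586 km.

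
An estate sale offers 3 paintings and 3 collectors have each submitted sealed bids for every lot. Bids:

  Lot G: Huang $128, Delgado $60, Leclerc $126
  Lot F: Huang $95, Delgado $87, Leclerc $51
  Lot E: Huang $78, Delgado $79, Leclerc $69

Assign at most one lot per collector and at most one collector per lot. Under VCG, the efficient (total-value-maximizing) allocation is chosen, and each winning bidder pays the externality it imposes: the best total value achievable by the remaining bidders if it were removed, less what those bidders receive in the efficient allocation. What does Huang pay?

Efficient allocation: Huang→Lot F ($95), Delgado→Lot E ($79), Leclerc→Lot G ($126); total welfare W = $300.
Huang receives Lot F at value $95, so the others get W − 95 = $205.
Without Huang: best allocation of the remaining 2 bidders over all 3 lots is Delgado→Lot F ($87), Leclerc→Lot G ($126), total $213.
VCG payment = (others' best without Huang) − (others' welfare with Huang) = 213 − 205 = $8.

Huang pays $8.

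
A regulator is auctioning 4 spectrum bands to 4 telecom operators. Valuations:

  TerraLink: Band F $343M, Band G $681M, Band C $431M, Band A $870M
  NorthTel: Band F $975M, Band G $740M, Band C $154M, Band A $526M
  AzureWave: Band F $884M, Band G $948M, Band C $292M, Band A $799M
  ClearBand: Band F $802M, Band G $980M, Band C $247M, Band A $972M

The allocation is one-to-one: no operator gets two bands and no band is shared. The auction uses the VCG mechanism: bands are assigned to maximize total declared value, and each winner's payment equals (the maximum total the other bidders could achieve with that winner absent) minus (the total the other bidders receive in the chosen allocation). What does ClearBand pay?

ClearBand pays $439M.

Efficient allocation: TerraLink→Band C ($431M), NorthTel→Band F ($975M), AzureWave→Band G ($948M), ClearBand→Band A ($972M); total welfare W = $3326M.
ClearBand receives Band A at value $972M, so the others get W − 972 = $2354M.
Without ClearBand: best allocation of the remaining 3 bidders over all 4 bands is TerraLink→Band A ($870M), NorthTel→Band F ($975M), AzureWave→Band G ($948M), total $2793M.
VCG payment = (others' best without ClearBand) − (others' welfare with ClearBand) = 2793 − 2354 = $439M.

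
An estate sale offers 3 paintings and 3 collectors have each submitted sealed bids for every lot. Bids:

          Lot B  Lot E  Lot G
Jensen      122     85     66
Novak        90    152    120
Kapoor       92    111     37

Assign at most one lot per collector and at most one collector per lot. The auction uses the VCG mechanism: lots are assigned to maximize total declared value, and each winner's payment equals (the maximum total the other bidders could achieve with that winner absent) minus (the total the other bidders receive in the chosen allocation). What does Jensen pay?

Efficient allocation: Jensen→Lot B ($122), Novak→Lot G ($120), Kapoor→Lot E ($111); total welfare W = $353.
Jensen receives Lot B at value $122, so the others get W − 122 = $231.
Without Jensen: best allocation of the remaining 2 bidders over all 3 lots is Novak→Lot E ($152), Kapoor→Lot B ($92), total $244.
VCG payment = (others' best without Jensen) − (others' welfare with Jensen) = 244 − 231 = $13.

Jensen pays $13.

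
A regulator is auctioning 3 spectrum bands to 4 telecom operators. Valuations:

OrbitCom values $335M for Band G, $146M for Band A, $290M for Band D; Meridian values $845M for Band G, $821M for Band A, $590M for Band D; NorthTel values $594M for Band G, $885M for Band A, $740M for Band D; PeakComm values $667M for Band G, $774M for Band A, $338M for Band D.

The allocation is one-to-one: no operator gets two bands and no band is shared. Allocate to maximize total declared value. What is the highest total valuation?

Maximum total: $2359M

Optimal: Meridian→Band G ($845M), PeakComm→Band A ($774M), NorthTel→Band D ($740M) — total 845+774+740 = $2359M.
Column-greedy (each band in turn goes to its best remaining operator) gives $2068M, worse by 291.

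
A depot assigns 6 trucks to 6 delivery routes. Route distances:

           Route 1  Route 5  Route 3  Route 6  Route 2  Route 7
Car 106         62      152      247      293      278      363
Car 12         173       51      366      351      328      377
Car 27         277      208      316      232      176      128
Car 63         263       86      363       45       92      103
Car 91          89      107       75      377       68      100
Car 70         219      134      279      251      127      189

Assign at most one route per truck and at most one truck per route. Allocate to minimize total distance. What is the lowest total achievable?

Min total: 488 km

Optimal: Car 106→Route 1 (62 km), Car 12→Route 5 (51 km), Car 27→Route 7 (128 km), Car 63→Route 6 (45 km), Car 91→Route 3 (75 km), Car 70→Route 2 (127 km) — total 62+51+128+45+75+127 = 488 km.
Row-greedy (each truck in turn takes its cheapest remaining route) gives 633 km, worse by 145.
Next-best assignment: Car 106→Route 1, Car 12→Route 5, Car 27→Route 2, Car 63→Route 6, Car 91→Route 3, Car 70→Route 7 = 598 km.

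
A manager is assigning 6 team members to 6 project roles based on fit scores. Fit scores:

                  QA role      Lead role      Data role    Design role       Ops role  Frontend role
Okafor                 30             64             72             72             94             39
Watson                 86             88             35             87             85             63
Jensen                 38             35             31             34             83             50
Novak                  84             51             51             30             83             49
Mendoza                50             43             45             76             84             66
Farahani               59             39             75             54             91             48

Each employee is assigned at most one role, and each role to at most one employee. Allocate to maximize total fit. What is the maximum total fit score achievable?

This is a one-to-one assignment (maximum-weight bipartite matching).
Optimal: Okafor→Design role (72 pts), Watson→Lead role (88 pts), Jensen→Ops role (83 pts), Novak→QA role (84 pts), Mendoza→Frontend role (66 pts), Farahani→Data role (75 pts) — total 72+88+83+84+66+75 = 468 pts.
Max-entry greedy (repeatedly take the single best remaining cell) gives 467 pts, worse by 1.

Maximum total: 468 pts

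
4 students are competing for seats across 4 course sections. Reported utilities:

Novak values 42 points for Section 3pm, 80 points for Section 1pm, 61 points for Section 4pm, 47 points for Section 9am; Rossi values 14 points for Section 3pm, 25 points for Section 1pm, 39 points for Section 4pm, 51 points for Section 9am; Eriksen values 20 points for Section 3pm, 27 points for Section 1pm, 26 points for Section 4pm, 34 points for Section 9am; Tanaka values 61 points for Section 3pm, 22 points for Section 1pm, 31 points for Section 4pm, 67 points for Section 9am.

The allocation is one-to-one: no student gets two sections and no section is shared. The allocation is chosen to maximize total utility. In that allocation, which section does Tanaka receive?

Tanaka receives Section 3pm.

Optimal: Novak→Section 1pm (80 points), Rossi→Section 9am (51 points), Eriksen→Section 4pm (26 points), Tanaka→Section 3pm (61 points) — total 80+51+26+61 = 218 points.
Max-entry greedy (repeatedly take the single best remaining cell) gives 206 points, worse by 12.
Swapping Novak↔Rossi (Novak→Section 9am 47 points, Rossi→Section 1pm 25 points) loses 59.
Tanaka's own top section is Section 9am (67 points), but forcing Tanaka→Section 9am and reassigning the rest optimally gives only 206 points — worse by 12.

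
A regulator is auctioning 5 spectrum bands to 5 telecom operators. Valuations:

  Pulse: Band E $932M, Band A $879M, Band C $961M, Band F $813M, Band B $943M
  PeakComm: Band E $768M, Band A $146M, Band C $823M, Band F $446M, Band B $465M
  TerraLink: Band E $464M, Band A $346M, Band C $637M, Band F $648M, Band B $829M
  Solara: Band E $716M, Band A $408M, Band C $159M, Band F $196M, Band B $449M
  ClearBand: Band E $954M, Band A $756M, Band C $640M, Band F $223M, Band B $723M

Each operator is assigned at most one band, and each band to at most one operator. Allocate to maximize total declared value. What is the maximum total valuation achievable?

Maximum total: $3937M

Treat this as an assignment problem: match each operator to one band.
Optimal: Pulse→Band F ($813M), PeakComm→Band C ($823M), TerraLink→Band B ($829M), Solara→Band E ($716M), ClearBand→Band A ($756M) — total 813+823+829+716+756 = $3937M.
Column-greedy (each band in turn goes to its best remaining operator) gives $3753M, worse by 184.
Next-best assignment: Pulse→Band B, PeakComm→Band C, TerraLink→Band F, Solara→Band E, ClearBand→Band A = $3886M.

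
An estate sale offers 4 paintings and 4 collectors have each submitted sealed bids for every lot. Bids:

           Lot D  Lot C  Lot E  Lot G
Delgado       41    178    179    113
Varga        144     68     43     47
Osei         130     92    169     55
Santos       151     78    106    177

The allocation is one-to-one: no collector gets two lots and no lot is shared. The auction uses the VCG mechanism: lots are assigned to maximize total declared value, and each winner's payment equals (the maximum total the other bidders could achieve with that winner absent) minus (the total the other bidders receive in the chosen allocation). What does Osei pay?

Efficient allocation: Delgado→Lot C ($178), Varga→Lot D ($144), Osei→Lot E ($169), Santos→Lot G ($177); total welfare W = $668.
Osei receives Lot E at value $169, so the others get W − 169 = $499.
Without Osei: best allocation of the remaining 3 bidders over all 4 lots is Delgado→Lot E ($179), Varga→Lot D ($144), Santos→Lot G ($177), total $500.
VCG payment = (others' best without Osei) − (others' welfare with Osei) = 500 − 499 = $1.

Osei pays $1.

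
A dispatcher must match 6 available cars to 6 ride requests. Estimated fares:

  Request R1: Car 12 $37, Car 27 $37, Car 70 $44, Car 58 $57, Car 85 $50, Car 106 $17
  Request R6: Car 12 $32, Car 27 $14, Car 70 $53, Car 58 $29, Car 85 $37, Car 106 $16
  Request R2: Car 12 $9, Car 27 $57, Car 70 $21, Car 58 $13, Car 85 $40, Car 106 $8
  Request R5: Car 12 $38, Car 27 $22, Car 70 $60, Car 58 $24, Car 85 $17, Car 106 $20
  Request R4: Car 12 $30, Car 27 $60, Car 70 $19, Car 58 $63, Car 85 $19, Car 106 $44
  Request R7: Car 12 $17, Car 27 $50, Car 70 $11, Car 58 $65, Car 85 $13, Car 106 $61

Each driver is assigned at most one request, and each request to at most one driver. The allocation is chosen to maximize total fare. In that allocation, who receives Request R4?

Car 58 receives Request R4.

This is the linear assignment problem.
Optimal: Car 12→Request R6 ($32), Car 27→Request R2 ($57), Car 70→Request R5 ($60), Car 58→Request R4 ($63), Car 85→Request R1 ($50), Car 106→Request R7 ($61) — total 32+57+60+63+50+61 = $323.
Next-best assignment: Car 12→Request R5, Car 27→Request R2, Car 70→Request R6, Car 58→Request R4, Car 85→Request R1, Car 106→Request R7 = $322.
Car 58's own top request is Request R7 ($65), but forcing Car 58→Request R7 and reassigning the rest optimally gives only $308 — worse by 15.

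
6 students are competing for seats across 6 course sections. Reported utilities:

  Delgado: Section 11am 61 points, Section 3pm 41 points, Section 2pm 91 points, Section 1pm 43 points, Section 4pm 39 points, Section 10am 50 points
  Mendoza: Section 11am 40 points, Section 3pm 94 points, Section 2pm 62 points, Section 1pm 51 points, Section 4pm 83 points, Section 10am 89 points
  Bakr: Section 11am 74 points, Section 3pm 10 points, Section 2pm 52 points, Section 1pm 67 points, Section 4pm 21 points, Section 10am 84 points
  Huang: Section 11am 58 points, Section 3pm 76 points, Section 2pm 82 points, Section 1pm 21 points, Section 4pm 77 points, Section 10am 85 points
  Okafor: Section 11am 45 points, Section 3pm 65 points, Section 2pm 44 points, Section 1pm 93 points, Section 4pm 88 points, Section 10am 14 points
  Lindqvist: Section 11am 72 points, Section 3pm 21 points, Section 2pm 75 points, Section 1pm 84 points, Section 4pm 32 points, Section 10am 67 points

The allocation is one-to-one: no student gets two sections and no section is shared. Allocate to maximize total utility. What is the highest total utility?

Max total: 516 points

Treat this as an assignment problem: match each student to one section.
Optimal: Delgado→Section 2pm (91 points), Mendoza→Section 3pm (94 points), Bakr→Section 11am (74 points), Huang→Section 10am (85 points), Okafor→Section 4pm (88 points), Lindqvist→Section 1pm (84 points) — total 91+94+74+85+88+84 = 516 points.
Swapping Huang↔Mendoza (Huang→Section 3pm 76 points, Mendoza→Section 10am 89 points) loses 14.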